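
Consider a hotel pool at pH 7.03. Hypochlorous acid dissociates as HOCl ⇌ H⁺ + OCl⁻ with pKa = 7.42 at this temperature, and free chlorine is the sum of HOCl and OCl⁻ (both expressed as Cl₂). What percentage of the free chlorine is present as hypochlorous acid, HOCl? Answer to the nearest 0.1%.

71.1%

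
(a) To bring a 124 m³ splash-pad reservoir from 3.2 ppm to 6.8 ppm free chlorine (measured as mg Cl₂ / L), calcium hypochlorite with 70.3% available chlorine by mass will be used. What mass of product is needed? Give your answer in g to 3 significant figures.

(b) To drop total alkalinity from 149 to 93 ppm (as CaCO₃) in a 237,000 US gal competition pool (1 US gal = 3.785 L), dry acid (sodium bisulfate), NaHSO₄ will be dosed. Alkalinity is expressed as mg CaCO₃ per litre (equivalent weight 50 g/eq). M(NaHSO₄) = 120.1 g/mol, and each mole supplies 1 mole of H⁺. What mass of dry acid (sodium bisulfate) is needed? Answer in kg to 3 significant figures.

(a) 635 g; (b) 121 kg

(a) Volume: 124 m³ = 124,000 L.
(a) Chlorine deficit: 6.8 − 3.2 = 3.6 ppm = 3.6 mg/L as Cl₂.
(a) Cl₂ equivalent needed: 3.6 mg/L × 124,000 L = 446,400 mg = 446.4 g.
(a) Product at 70.3% available chlorine: 446.4 / 0.703 = 635 g.

(b) Volume: 237,000 US gal × 3.785 L/gal = 897,045 L.
(b) Alkalinity to neutralize: (149 − 93) = 56 mg/L as CaCO₃ × 897,045 L = 50,230 g as CaCO₃.
(b) Equivalents of H⁺ required: 50,230 ÷ 50 g/eq = 1005 eq = 1005 mol NaHSO₄.
(b) Mass of NaHSO₄: 1005 × 120.1 = 120,700 g.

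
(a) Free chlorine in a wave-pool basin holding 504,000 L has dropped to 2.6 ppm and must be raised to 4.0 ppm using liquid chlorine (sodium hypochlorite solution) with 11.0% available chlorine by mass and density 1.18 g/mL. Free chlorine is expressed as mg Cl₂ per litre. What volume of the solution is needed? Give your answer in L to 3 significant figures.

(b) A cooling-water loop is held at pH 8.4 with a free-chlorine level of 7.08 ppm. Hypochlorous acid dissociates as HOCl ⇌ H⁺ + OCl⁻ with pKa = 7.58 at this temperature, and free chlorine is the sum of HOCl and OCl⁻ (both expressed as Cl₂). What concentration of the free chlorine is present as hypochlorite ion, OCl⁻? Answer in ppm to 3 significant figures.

(a) 5.44 L; (b) 6.15 ppm

(a) Chlorine deficit: 4.0 − 2.6 = 1.4 ppm = 1.4 mg/L as Cl₂.
(a) Cl₂ equivalent needed: 1.4 mg/L × 504,000 L = 705,600 mg = 705.6 g.
(a) Product at 11.0% available chlorine: 705.6 / 0.11 = 6415 g.
(a) Volume at density 1.18 g/mL: 6415 g ÷ 1.18 g/mL = 5436 mL.

(b) [OCl⁻]/[HOCl] = 10^(pH − pKa) = 10^(8.4 − 7.58) = 10^0.82 = 6.607.
(b) Fraction as HOCl = 1 / (1 + 6.607) = 0.1315.
(b) OCl⁻ = (1 − 0.1315) × 7.08 ppm = 6.149 ppm.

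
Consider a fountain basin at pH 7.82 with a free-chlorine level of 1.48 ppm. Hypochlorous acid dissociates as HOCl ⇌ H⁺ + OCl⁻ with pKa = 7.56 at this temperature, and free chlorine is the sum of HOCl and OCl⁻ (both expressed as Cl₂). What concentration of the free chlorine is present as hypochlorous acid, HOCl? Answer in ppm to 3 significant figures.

0.525 ppm

[OCl⁻]/[HOCl] = 10^(pH − pKa) = 10^(7.82 − 7.56) = 10^0.26 = 1.82.
Fraction as HOCl = 1 / (1 + 1.82) = 0.3546.
HOCl = 0.3546 × 1.48 ppm = 0.5249 ppm.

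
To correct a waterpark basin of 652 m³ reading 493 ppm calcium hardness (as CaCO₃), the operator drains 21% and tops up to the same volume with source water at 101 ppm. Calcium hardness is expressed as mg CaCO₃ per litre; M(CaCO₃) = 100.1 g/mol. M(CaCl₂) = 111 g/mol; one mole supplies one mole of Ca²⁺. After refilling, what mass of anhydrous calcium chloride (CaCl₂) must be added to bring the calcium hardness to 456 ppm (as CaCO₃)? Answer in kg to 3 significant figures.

Volume: 652 m³ = 652,000 L.
After draining 21% and refilling: 493 × 0.79 + 101 × 0.21 = 410.68 ppm.
Deficit to target: 456 − 410.68 = 45.32 mg/L.
As CaCO₃: 45.32 mg/L × 652,000 L = 29,550 g; ÷ 100.1 = 295.2 mol Ca²⁺.
Mass: 295.2 × 111 = 32,770 g.

32.8 kg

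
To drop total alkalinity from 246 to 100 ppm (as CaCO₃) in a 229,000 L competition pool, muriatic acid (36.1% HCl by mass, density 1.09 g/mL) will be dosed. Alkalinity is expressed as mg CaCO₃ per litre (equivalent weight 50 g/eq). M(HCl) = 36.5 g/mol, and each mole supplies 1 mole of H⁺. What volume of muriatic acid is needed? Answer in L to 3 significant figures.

Alkalinity to neutralize: (246 − 100) = 146 mg/L as CaCO₃ × 229,000 L = 33,430 g as CaCO₃.
Equivalents of H⁺ required: 33,430 ÷ 50 g/eq = 668.7 eq = 668.7 mol HCl.
Mass of HCl: 668.7 × 36.5 = 24,410 g.
Mass of 36.1% solution: 24,410 / 0.361 = 67,610 g.
Volume: 67,610 g ÷ 1.09 g/mL = 62,030 mL.

62.0 L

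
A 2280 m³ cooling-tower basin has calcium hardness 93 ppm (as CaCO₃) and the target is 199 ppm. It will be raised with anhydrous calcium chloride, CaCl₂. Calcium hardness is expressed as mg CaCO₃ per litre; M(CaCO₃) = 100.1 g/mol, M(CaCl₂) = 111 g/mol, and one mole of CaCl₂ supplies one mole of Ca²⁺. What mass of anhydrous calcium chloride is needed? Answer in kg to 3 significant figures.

Volume: 2280 m³ = 2,280,000 L.
Hardness to add: (199 − 93) = 106 mg/L as CaCO₃ × 2,280,000 L = 241,700 g as CaCO₃.
Moles of Ca²⁺ (1 mol Ca²⁺ ≡ 1 mol CaCO₃): 241,700 / 100.1 g/mol = 2414 mol.
Mass of CaCl₂: 2414 × 111 = 268,000 g.

268 kg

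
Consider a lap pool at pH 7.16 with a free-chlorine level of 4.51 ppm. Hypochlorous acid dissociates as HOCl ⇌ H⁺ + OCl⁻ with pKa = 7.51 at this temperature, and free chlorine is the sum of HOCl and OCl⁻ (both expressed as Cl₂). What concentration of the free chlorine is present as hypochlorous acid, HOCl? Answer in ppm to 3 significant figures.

3.12 ppm

[OCl⁻]/[HOCl] = 10^(pH − pKa) = 10^(7.16 − 7.51) = 10^-0.35 = 0.4467.
Fraction as HOCl = 1 / (1 + 0.4467) = 0.6912.
HOCl = 0.6912 × 4.51 ppm = 3.117 ppm.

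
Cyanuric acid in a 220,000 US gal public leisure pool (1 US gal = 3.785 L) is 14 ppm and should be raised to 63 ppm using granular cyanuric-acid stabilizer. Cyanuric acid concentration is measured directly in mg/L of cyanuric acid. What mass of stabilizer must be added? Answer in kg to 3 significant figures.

40.8 kg

Volume: 220,000 US gal × 3.785 L/gal = 832,700 L.
CYA to add: (63 − 14) = 49 mg/L × 832,700 L = 40,800 g cyanuric acid.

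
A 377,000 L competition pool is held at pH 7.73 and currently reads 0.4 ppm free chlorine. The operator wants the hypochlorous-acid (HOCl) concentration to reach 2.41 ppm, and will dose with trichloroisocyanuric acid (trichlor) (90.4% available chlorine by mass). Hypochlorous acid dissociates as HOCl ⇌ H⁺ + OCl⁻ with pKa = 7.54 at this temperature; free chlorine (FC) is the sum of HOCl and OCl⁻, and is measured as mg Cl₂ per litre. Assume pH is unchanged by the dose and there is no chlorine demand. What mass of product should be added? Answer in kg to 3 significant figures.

2.39 kg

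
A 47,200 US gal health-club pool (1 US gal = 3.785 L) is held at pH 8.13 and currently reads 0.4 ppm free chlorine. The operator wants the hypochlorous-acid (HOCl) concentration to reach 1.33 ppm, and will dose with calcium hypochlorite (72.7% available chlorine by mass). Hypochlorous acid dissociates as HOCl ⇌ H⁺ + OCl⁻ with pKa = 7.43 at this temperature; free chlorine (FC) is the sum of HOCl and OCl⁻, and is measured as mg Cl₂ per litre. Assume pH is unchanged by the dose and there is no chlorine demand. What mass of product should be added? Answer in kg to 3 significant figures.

Volume: 47,200 US gal × 3.785 L/gal = 178,652 L.
[OCl⁻]/[HOCl] = 10^(pH − pKa) = 10^(8.13 − 7.43) = 5.012; fraction as HOCl = 1/(1 + 5.012) = 0.1663.
Free chlorine required for 1.33 ppm HOCl: 1.33 / 0.1663 = 7.996 ppm.
FC to add: 7.996 − 0.4 = 7.596 mg/L as Cl₂.
Cl₂ equivalent: 7.596 mg/L × 178,652 L = 1357 g.
Product at 72.7% available Cl: 1357 / 0.727 = 1867 g.

1.87 kg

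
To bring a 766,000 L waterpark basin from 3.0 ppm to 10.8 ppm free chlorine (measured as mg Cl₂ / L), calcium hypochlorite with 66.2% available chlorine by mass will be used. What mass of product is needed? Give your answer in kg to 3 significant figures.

Chlorine deficit: 10.8 − 3.0 = 7.8 ppm = 7.8 mg/L as Cl₂.
Cl₂ equivalent needed: 7.8 mg/L × 766,000 L = 5,975,000 mg = 5975 g.
Product at 66.2% available chlorine: 5975 / 0.662 = 9025 g.

9.03 kg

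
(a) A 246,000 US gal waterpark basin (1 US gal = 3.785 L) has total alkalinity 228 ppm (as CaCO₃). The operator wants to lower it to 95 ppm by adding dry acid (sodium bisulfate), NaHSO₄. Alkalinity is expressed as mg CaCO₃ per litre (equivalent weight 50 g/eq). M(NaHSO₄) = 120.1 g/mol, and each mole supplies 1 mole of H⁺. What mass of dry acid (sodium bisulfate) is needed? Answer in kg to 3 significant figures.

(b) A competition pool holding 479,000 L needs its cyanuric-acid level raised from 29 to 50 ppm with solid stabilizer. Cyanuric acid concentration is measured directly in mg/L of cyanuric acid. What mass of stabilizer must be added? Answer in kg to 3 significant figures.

(a) Volume: 246,000 US gal × 3.785 L/gal = 931,110 L.
(a) Alkalinity to neutralize: (228 − 95) = 133 mg/L as CaCO₃ × 931,110 L = 123,800 g as CaCO₃.
(a) Equivalents of H⁺ required: 123,800 ÷ 50 g/eq = 2477 eq = 2477 mol NaHSO₄.
(a) Mass of NaHSO₄: 2477 × 120.1 = 297,500 g.

(b) CYA to add: (50 − 29) = 21 mg/L × 479,000 L = 10,060 g cyanuric acid.

(a) 297 kg; (b) 10.1 kg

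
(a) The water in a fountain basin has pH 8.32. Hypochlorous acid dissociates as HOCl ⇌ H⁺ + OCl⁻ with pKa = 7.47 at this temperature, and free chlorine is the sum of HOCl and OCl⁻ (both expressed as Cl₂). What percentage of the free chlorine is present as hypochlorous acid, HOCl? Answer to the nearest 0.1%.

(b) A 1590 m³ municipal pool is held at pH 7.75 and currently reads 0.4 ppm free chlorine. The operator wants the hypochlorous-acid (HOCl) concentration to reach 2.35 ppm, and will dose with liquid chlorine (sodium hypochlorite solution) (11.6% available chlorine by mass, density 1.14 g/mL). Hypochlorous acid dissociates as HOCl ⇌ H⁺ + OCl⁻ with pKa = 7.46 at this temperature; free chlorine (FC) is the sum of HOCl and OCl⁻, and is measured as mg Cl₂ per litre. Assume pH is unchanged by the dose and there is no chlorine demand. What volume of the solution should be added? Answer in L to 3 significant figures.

(a) 12.4%; (b) 78.5 L

(a) [OCl⁻]/[HOCl] = 10^(pH − pKa) = 10^(8.32 − 7.47) = 10^0.85 = 7.079.
(a) Fraction as HOCl = 1 / (1 + 7.079) = 0.1238.

(b) Volume: 1590 m³ = 1,590,000 L.
(b) [OCl⁻]/[HOCl] = 10^(pH − pKa) = 10^(7.75 − 7.46) = 1.95; fraction as HOCl = 1/(1 + 1.95) = 0.339.
(b) Free chlorine required for 2.35 ppm HOCl: 2.35 / 0.339 = 6.932 ppm.
(b) FC to add: 6.932 − 0.4 = 6.532 mg/L as Cl₂.
(b) Cl₂ equivalent: 6.532 mg/L × 1,590,000 L = 10,390 g.
(b) Product at 11.6% available Cl: 10,390 / 0.116 = 89,540 g.
(b) Volume: 89,540 g ÷ 1.14 g/mL = 78,540 mL.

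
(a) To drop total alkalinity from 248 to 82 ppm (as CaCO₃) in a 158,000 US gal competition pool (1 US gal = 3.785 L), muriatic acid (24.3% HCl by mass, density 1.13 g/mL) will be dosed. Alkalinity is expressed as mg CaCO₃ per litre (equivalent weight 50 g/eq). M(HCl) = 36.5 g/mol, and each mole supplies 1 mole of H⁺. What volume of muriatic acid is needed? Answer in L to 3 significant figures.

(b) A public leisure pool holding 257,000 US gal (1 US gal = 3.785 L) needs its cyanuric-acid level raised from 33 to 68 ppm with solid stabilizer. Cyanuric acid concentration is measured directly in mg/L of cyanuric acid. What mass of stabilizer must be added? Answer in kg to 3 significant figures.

(a) Volume: 158,000 US gal × 3.785 L/gal = 598,030 L.
(a) Alkalinity to neutralize: (248 − 82) = 166 mg/L as CaCO₃ × 598,030 L = 99,270 g as CaCO₃.
(a) Equivalents of H⁺ required: 99,270 ÷ 50 g/eq = 1985 eq = 1985 mol HCl.
(a) Mass of HCl: 1985 × 36.5 = 72,470 g.
(a) Mass of 24.3% solution: 72,470 / 0.243 = 298,200 g.
(a) Volume: 298,200 g ÷ 1.13 g/mL = 263,900 mL.

(b) Volume: 257,000 US gal × 3.785 L/gal = 972,745 L.
(b) CYA to add: (68 − 33) = 35 mg/L × 972,745 L = 34,050 g cyanuric acid.

(a) 264 L; (b) 34.0 kg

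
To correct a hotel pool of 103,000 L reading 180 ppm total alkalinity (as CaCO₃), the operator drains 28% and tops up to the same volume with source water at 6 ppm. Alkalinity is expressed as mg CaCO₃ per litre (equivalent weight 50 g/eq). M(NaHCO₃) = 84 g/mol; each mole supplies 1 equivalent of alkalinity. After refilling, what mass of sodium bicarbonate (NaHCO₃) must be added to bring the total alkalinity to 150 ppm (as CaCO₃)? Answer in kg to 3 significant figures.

3.24 kg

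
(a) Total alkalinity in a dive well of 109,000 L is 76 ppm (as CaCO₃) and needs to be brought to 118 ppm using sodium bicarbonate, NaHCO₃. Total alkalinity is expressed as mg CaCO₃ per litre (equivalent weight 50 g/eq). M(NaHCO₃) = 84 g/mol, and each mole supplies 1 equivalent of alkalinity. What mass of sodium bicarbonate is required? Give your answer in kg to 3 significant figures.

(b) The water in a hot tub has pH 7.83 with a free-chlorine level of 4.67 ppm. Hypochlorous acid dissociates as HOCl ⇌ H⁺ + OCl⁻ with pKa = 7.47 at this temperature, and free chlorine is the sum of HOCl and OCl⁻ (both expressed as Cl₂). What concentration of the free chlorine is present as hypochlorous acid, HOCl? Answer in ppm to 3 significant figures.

(a) 7.69 kg; (b) 1.42 ppm

(a) Alkalinity to add: (118 − 76) = 42 mg/L as CaCO₃ × 109,000 L = 4578 g as CaCO₃.
(a) Equivalents: 4578 g ÷ 50 g/eq = 91.56 eq.
(a) NaHCO₃ supplies 1 eq per mole → 91.56 mol.
(a) Mass: 91.56 mol × 84 g/mol = 7691 g.

(b) [OCl⁻]/[HOCl] = 10^(pH − pKa) = 10^(7.83 − 7.47) = 10^0.36 = 2.291.
(b) Fraction as HOCl = 1 / (1 + 2.291) = 0.3039.
(b) HOCl = 0.3039 × 4.67 ppm = 1.419 ppm.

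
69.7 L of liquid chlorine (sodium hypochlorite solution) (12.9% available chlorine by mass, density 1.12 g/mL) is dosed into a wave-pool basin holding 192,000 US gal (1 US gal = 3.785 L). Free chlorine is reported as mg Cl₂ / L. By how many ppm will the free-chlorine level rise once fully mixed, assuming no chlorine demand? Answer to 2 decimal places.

Volume: 192,000 US gal × 3.785 L/gal = 726,720 L.
Mass of solution: 69.7 L × 1000 mL/L × 1.12 g/mL = 78,060 g.
Available chlorine delivered: 78,060 g × 0.129 = 10,070 g as Cl₂.
Concentration rise: 10,070 g / 726,720 L = 13.86 mg/L = 13.86 ppm.

13.86 ppm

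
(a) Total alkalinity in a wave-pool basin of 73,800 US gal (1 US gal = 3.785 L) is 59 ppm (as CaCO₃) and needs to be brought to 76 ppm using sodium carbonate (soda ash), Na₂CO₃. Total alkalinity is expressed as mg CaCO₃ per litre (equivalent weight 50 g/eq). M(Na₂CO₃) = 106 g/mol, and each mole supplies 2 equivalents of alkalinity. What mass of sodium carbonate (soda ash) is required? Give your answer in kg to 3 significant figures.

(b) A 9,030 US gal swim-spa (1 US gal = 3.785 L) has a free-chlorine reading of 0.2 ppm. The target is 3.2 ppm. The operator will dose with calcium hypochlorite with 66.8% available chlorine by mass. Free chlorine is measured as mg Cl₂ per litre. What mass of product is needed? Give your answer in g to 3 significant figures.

(a) Volume: 73,800 US gal × 3.785 L/gal = 279,333 L.
(a) Alkalinity to add: (76 − 59) = 17 mg/L as CaCO₃ × 279,333 L = 4749 g as CaCO₃.
(a) Equivalents: 4749 g ÷ 50 g/eq = 94.97 eq.
(a) Each mole of Na₂CO₃ supplies 2 eq, so 94.97 / 2 = 47.49 mol.
(a) Mass: 47.49 mol × 106 g/mol = 5034 g.

(b) Volume: 9,030 US gal × 3.785 L/gal = 34,179 L.
(b) Chlorine deficit: 3.2 − 0.2 = 3 ppm = 3 mg/L as Cl₂.
(b) Cl₂ equivalent needed: 3 mg/L × 34,179 L = 102,500 mg = 102.5 g.
(b) Product at 66.8% available chlorine: 102.5 / 0.668 = 153.5 g.

(a) 5.03 kg; (b) 153 g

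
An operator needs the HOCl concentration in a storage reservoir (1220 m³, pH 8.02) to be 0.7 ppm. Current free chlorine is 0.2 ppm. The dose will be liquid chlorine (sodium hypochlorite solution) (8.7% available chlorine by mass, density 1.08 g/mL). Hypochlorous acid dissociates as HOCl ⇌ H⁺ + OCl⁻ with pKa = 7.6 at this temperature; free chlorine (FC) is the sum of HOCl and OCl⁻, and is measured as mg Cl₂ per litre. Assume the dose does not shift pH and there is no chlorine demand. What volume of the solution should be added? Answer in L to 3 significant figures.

Volume: 1220 m³ = 1,220,000 L.
[OCl⁻]/[HOCl] = 10^(pH − pKa) = 10^(8.02 − 7.6) = 2.63; fraction as HOCl = 1/(1 + 2.63) = 0.2755.
Free chlorine required for 0.7 ppm HOCl: 0.7 / 0.2755 = 2.541 ppm.
FC to add: 2.541 − 0.2 = 2.341 mg/L as Cl₂.
Cl₂ equivalent: 2.341 mg/L × 1,220,000 L = 2856 g.
Product at 8.7% available Cl: 2856 / 0.087 = 32,830 g.
Volume: 32,830 g ÷ 1.08 g/mL = 30,400 mL.

30.4 L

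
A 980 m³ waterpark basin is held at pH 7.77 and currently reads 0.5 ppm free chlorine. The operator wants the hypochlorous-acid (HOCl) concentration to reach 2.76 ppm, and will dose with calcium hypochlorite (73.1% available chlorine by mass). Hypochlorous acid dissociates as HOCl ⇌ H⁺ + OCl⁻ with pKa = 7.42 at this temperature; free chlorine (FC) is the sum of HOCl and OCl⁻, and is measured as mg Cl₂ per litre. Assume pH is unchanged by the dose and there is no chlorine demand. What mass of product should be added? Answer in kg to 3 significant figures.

11.3 kg

Volume: 980 m³ = 980,000 L.
[OCl⁻]/[HOCl] = 10^(pH − pKa) = 10^(7.77 − 7.42) = 2.239; fraction as HOCl = 1/(1 + 2.239) = 0.3088.
Free chlorine required for 2.76 ppm HOCl: 2.76 / 0.3088 = 8.939 ppm.
FC to add: 8.939 − 0.5 = 8.439 mg/L as Cl₂.
Cl₂ equivalent: 8.439 mg/L × 980,000 L = 8270 g.
Product at 73.1% available Cl: 8270 / 0.731 = 11,310 g.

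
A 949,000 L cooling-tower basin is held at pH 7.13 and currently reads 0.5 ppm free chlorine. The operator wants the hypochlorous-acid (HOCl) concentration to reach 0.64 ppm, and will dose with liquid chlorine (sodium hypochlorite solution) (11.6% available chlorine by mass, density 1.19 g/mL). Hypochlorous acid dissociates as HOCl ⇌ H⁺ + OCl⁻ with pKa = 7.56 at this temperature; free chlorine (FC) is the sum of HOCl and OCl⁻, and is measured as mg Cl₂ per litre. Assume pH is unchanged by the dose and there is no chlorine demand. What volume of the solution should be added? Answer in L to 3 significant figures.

2.60 L

[OCl⁻]/[HOCl] = 10^(pH − pKa) = 10^(7.13 − 7.56) = 0.3715; fraction as HOCl = 1/(1 + 0.3715) = 0.7291.
Free chlorine required for 0.64 ppm HOCl: 0.64 / 0.7291 = 0.8778 ppm.
FC to add: 0.8778 − 0.5 = 0.3778 mg/L as Cl₂.
Cl₂ equivalent: 0.3778 mg/L × 949,000 L = 358.5 g.
Product at 11.6% available Cl: 358.5 / 0.116 = 3091 g.
Volume: 3091 g ÷ 1.19 g/mL = 2597 mL.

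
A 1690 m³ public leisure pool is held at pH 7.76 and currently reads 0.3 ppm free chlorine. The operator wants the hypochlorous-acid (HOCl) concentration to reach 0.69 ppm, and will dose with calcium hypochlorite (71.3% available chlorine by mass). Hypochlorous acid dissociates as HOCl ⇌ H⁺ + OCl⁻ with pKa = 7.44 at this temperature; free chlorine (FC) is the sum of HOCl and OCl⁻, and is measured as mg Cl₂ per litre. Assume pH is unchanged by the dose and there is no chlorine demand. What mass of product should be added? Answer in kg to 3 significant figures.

4.34 kg

Volume: 1690 m³ = 1,690,000 L.
[OCl⁻]/[HOCl] = 10^(pH − pKa) = 10^(7.76 − 7.44) = 2.089; fraction as HOCl = 1/(1 + 2.089) = 0.3237.
Free chlorine required for 0.69 ppm HOCl: 0.69 / 0.3237 = 2.132 ppm.
FC to add: 2.132 − 0.3 = 1.832 mg/L as Cl₂.
Cl₂ equivalent: 1.832 mg/L × 1,690,000 L = 3095 g.
Product at 71.3% available Cl: 3095 / 0.713 = 4341 g.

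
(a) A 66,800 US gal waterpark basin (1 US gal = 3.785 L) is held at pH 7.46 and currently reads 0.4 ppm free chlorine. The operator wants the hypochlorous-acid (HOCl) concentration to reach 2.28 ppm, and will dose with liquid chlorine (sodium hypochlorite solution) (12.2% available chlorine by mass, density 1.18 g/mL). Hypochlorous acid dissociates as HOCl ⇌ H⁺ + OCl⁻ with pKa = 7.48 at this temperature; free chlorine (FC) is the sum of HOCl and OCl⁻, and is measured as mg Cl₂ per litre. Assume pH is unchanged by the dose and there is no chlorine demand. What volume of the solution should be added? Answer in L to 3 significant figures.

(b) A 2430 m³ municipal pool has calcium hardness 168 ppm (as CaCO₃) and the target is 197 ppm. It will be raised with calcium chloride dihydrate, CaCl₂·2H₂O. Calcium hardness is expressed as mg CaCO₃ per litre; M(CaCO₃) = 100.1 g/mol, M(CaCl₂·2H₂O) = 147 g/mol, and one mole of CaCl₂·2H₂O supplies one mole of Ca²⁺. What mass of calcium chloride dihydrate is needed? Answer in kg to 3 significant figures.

(a) 7.13 L; (b) 103 kg

(a) Volume: 66,800 US gal × 3.785 L/gal = 252,838 L.
(a) [OCl⁻]/[HOCl] = 10^(pH − pKa) = 10^(7.46 − 7.48) = 0.955; fraction as HOCl = 1/(1 + 0.955) = 0.5115.
(a) Free chlorine required for 2.28 ppm HOCl: 2.28 / 0.5115 = 4.457 ppm.
(a) FC to add: 4.457 − 0.4 = 4.057 mg/L as Cl₂.
(a) Cl₂ equivalent: 4.057 mg/L × 252,838 L = 1026 g.
(a) Product at 12.2% available Cl: 1026 / 0.122 = 8409 g.
(a) Volume: 8409 g ÷ 1.18 g/mL = 7126 mL.

(b) Volume: 2430 m³ = 2,430,000 L.
(b) Hardness to add: (197 − 168) = 29 mg/L as CaCO₃ × 2,430,000 L = 70,470 g as CaCO₃.
(b) Moles of Ca²⁺ (1 mol Ca²⁺ ≡ 1 mol CaCO₃): 70,470 / 100.1 g/mol = 704 mol.
(b) Mass of CaCl₂·2H₂O: 704 × 147 = 103,500 g.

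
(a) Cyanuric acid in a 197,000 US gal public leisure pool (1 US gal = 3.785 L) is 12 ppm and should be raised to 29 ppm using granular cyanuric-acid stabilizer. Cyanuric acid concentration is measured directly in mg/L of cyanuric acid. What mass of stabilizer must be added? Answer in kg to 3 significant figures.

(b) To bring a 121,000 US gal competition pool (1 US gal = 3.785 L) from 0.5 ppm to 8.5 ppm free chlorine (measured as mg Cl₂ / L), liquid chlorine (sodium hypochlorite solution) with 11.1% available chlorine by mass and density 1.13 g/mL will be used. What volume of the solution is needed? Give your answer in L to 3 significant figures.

(a) 12.7 kg; (b) 29.2 L

(a) Volume: 197,000 US gal × 3.785 L/gal = 745,645 L.
(a) CYA to add: (29 − 12) = 17 mg/L × 745,645 L = 12,680 g cyanuric acid.

(b) Volume: 121,000 US gal × 3.785 L/gal = 457,985 L.
(b) Chlorine deficit: 8.5 − 0.5 = 8 ppm = 8 mg/L as Cl₂.
(b) Cl₂ equivalent needed: 8 mg/L × 457,985 L = 3,664,000 mg = 3664 g.
(b) Product at 11.1% available chlorine: 3664 / 0.111 = 33,010 g.
(b) Volume at density 1.13 g/mL: 33,010 g ÷ 1.13 g/mL = 29,210 mL.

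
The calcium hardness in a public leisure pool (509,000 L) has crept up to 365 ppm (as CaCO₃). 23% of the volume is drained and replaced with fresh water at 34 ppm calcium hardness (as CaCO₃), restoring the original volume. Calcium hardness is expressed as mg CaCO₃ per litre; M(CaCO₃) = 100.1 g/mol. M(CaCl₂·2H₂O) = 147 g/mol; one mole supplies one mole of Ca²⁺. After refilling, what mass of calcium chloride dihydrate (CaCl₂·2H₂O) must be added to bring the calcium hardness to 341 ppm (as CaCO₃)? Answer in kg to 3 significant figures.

After draining 23% and refilling: 365 × 0.77 + 34 × 0.23 = 288.87 ppm.
Deficit to target: 341 − 288.87 = 52.13 mg/L.
As CaCO₃: 52.13 mg/L × 509,000 L = 26,530 g; ÷ 100.1 = 265.1 mol Ca²⁺.
Mass: 265.1 × 147 = 38,970 g.

39.0 kg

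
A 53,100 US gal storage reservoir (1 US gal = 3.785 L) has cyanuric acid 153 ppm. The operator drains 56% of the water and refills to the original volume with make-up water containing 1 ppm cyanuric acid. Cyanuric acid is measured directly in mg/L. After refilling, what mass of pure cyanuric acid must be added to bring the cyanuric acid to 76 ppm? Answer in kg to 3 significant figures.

1.63 kg

Volume: 53,100 US gal × 3.785 L/gal = 200,984 L.
After draining 56% and refilling: 153 × 0.44 + 1 × 0.56 = 67.88 ppm.
Deficit to target: 76 − 67.88 = 8.12 mg/L.
Mass: 8.12 mg/L × 200,984 L = 1632 g cyanuric acid.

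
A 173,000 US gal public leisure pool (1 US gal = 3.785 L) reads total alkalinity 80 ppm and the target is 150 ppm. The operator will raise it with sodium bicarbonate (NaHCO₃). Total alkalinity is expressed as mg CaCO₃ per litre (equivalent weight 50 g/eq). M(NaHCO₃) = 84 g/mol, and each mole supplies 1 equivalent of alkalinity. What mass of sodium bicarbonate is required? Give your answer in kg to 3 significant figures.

77.0 kg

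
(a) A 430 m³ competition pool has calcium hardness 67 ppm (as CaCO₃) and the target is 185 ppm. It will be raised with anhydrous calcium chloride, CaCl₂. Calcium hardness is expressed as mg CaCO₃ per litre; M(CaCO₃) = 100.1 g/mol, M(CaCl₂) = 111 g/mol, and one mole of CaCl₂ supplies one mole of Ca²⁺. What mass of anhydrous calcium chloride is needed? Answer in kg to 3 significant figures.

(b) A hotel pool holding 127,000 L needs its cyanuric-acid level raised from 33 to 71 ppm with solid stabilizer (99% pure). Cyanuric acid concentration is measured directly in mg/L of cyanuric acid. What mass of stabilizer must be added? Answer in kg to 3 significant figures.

(a) 56.3 kg; (b) 4.87 kg

(a) Volume: 430 m³ = 430,000 L.
(a) Hardness to add: (185 − 67) = 118 mg/L as CaCO₃ × 430,000 L = 50,740 g as CaCO₃.
(a) Moles of Ca²⁺ (1 mol Ca²⁺ ≡ 1 mol CaCO₃): 50,740 / 100.1 g/mol = 506.9 mol.
(a) Mass of CaCl₂: 506.9 × 111 = 56,270 g.

(b) CYA to add: (71 − 33) = 38 mg/L × 127,000 L = 4826 g cyanuric acid.
(b) At 99% purity: 4826 / 0.99 = 4875 g product.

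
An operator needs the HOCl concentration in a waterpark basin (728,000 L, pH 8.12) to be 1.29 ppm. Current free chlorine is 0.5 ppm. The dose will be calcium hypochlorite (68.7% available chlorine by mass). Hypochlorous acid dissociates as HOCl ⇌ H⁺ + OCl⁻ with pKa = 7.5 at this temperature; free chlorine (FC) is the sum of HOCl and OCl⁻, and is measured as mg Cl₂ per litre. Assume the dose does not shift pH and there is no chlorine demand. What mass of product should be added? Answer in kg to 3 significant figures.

6.54 kg

[OCl⁻]/[HOCl] = 10^(pH − pKa) = 10^(8.12 − 7.5) = 4.169; fraction as HOCl = 1/(1 + 4.169) = 0.1935.
Free chlorine required for 1.29 ppm HOCl: 1.29 / 0.1935 = 6.668 ppm.
FC to add: 6.668 − 0.5 = 6.168 mg/L as Cl₂.
Cl₂ equivalent: 6.168 mg/L × 728,000 L = 4490 g.
Product at 68.7% available Cl: 4490 / 0.687 = 6536 g.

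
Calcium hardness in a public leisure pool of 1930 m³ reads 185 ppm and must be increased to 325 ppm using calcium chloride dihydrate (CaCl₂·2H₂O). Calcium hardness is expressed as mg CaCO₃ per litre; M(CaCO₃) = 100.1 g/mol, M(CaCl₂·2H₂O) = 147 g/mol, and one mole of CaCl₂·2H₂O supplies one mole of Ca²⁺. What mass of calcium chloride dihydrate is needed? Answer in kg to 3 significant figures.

Volume: 1930 m³ = 1,930,000 L.
Hardness to add: (325 − 185) = 140 mg/L as CaCO₃ × 1,930,000 L = 270,200 g as CaCO₃.
Moles of Ca²⁺ (1 mol Ca²⁺ ≡ 1 mol CaCO₃): 270,200 / 100.1 g/mol = 2699 mol.
Mass of CaCl₂·2H₂O: 2699 × 147 = 396,800 g.

397 kg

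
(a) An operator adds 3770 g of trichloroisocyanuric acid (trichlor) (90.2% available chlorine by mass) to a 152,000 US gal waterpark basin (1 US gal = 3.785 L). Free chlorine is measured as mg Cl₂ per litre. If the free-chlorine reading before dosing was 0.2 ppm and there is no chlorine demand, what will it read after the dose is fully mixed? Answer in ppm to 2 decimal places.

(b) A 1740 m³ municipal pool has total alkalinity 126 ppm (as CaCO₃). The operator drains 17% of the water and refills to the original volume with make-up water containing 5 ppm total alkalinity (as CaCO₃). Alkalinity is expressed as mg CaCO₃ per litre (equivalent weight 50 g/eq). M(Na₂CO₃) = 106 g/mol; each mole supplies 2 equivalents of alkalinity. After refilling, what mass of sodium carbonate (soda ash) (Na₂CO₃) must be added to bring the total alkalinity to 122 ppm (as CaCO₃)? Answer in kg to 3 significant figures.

(a) Volume: 152,000 US gal × 3.785 L/gal = 575,320 L.
(a) Available chlorine delivered: 3770 g × 0.902 = 3401 g as Cl₂.
(a) Concentration rise: 3401 g / 575,320 L = 5.911 mg/L = 5.91 ppm.
(a) Final FC: 0.2 + 5.91 = 6.11 ppm.

(b) Volume: 1740 m³ = 1,740,000 L.
(b) After draining 17% and refilling: 126 × 0.83 + 5 × 0.17 = 105.43 ppm.
(b) Deficit to target: 122 − 105.43 = 16.57 mg/L.
(b) As CaCO₃: 16.57 mg/L × 1,740,000 L = 28,830 g; ÷ 50 g/eq ÷ 2 = 288.3 mol Na₂CO₃.
(b) Mass: 288.3 × 106 = 30,560 g.

(a) 6.11 ppm; (b) 30.6 kg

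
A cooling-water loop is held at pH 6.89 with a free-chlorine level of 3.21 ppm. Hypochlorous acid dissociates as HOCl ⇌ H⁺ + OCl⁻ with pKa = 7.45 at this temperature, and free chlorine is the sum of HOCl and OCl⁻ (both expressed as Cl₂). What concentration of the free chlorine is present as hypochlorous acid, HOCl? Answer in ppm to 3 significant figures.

[OCl⁻]/[HOCl] = 10^(pH − pKa) = 10^(6.89 − 7.45) = 10^-0.56 = 0.2754.
Fraction as HOCl = 1 / (1 + 0.2754) = 0.7841.
HOCl = 0.7841 × 3.21 ppm = 2.517 ppm.

2.52 ppm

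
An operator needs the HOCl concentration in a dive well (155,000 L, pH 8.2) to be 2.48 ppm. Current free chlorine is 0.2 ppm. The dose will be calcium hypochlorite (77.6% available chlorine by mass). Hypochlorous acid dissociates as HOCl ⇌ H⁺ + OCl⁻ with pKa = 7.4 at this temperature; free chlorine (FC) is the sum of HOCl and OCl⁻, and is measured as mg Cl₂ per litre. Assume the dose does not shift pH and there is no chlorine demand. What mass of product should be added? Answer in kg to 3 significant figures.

3.58 kg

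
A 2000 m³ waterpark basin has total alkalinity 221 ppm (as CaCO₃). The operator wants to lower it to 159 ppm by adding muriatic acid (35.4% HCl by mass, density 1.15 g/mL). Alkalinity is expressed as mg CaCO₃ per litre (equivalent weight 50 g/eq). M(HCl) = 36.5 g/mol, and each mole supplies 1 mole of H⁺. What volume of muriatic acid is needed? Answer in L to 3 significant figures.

Volume: 2000 m³ = 2,000,000 L.
Alkalinity to neutralize: (221 − 159) = 62 mg/L as CaCO₃ × 2,000,000 L = 124,000 g as CaCO₃.
Equivalents of H⁺ required: 124,000 ÷ 50 g/eq = 2480 eq = 2480 mol HCl.
Mass of HCl: 2480 × 36.5 = 90,520 g.
Mass of 35.4% solution: 90,520 / 0.354 = 255,700 g.
Volume: 255,700 g ÷ 1.15 g/mL = 222,400 mL.

222 L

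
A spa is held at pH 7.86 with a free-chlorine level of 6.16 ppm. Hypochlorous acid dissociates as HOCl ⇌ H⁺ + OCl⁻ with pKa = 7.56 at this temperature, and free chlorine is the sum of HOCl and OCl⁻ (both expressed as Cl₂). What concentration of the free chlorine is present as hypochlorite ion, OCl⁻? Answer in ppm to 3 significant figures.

[OCl⁻]/[HOCl] = 10^(pH − pKa) = 10^(7.86 − 7.56) = 10^0.30 = 1.995.
Fraction as HOCl = 1 / (1 + 1.995) = 0.3339.
OCl⁻ = (1 − 0.3339) × 6.16 ppm = 4.103 ppm.

4.10 ppm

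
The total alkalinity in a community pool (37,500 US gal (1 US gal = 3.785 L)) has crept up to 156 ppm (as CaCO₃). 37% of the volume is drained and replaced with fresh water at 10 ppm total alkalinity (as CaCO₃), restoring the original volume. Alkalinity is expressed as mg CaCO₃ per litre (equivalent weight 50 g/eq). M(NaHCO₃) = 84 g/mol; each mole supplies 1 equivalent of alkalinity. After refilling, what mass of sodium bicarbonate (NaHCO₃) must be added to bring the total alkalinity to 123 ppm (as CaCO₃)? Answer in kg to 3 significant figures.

5.01 kg

Volume: 37,500 US gal × 3.785 L/gal = 141,938 L.
After draining 37% and refilling: 156 × 0.63 + 10 × 0.37 = 101.98 ppm.
Deficit to target: 123 − 101.98 = 21.02 mg/L.
As CaCO₃: 21.02 mg/L × 141,938 L = 2984 g; ÷ 50 g/eq ÷ 1 = 59.67 mol NaHCO₃.
Mass: 59.67 × 84 = 5012 g.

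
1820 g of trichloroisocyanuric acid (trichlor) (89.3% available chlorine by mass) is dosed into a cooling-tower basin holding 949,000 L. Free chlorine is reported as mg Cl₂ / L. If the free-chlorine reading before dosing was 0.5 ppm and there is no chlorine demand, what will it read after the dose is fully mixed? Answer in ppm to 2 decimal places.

2.21 ppm

Available chlorine delivered: 1820 g × 0.893 = 1625 g as Cl₂.
Concentration rise: 1625 g / 949,000 L = 1.713 mg/L = 1.71 ppm.
Final FC: 0.5 + 1.71 = 2.21 ppm.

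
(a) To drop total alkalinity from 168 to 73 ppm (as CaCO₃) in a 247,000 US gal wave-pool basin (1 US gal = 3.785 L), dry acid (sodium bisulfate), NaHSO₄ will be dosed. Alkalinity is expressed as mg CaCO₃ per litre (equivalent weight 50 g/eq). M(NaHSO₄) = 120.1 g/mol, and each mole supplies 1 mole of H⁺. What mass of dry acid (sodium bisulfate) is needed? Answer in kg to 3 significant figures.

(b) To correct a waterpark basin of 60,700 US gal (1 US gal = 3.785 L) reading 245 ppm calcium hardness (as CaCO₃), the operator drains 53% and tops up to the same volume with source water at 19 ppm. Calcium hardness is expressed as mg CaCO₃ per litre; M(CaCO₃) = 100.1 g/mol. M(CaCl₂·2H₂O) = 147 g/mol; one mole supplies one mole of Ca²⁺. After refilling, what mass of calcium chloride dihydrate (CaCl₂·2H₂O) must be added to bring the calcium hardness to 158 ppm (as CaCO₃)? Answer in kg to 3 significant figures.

(a) 213 kg; (b) 11.1 kg

(a) Volume: 247,000 US gal × 3.785 L/gal = 934,895 L.
(a) Alkalinity to neutralize: (168 − 73) = 95 mg/L as CaCO₃ × 934,895 L = 88,820 g as CaCO₃.
(a) Equivalents of H⁺ required: 88,820 ÷ 50 g/eq = 1776 eq = 1776 mol NaHSO₄.
(a) Mass of NaHSO₄: 1776 × 120.1 = 213,300 g.

(b) Volume: 60,700 US gal × 3.785 L/gal = 229,750 L.
(b) After draining 53% and refilling: 245 × 0.47 + 19 × 0.53 = 125.22 ppm.
(b) Deficit to target: 158 − 125.22 = 32.78 mg/L.
(b) As CaCO₃: 32.78 mg/L × 229,750 L = 7531 g; ÷ 100.1 = 75.24 mol Ca²⁺.
(b) Mass: 75.24 × 147 = 11,060 g.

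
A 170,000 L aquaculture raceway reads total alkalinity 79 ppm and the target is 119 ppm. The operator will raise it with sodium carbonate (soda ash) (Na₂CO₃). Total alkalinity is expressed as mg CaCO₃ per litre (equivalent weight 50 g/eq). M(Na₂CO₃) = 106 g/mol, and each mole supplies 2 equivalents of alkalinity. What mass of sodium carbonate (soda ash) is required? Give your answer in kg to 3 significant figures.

Alkalinity to add: (119 − 79) = 40 mg/L as CaCO₃ × 170,000 L = 6800 g as CaCO₃.
Equivalents: 6800 g ÷ 50 g/eq = 136 eq.
Each mole of Na₂CO₃ supplies 2 eq, so 136 / 2 = 68 mol.
Mass: 68 mol × 106 g/mol = 7208 g.

7.21 kg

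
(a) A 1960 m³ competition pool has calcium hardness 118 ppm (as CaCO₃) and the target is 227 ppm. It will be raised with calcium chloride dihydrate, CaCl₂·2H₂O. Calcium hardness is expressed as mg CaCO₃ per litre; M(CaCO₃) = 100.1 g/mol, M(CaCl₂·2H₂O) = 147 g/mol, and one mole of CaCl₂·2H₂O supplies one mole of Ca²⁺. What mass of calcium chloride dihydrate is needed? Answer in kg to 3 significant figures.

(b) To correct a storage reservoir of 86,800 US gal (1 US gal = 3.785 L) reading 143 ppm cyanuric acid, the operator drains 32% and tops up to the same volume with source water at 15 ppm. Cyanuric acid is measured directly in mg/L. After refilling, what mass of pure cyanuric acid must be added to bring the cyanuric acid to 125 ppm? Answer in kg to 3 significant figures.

(a) 314 kg; (b) 7.54 kg

(a) Volume: 1960 m³ = 1,960,000 L.
(a) Hardness to add: (227 − 118) = 109 mg/L as CaCO₃ × 1,960,000 L = 213,600 g as CaCO₃.
(a) Moles of Ca²⁺ (1 mol Ca²⁺ ≡ 1 mol CaCO₃): 213,600 / 100.1 g/mol = 2134 mol.
(a) Mass of CaCl₂·2H₂O: 2134 × 147 = 313,700 g.

(b) Volume: 86,800 US gal × 3.785 L/gal = 328,538 L.
(b) After draining 32% and refilling: 143 × 0.68 + 15 × 0.32 = 102.04 ppm.
(b) Deficit to target: 125 − 102.04 = 22.96 mg/L.
(b) Mass: 22.96 mg/L × 328,538 L = 7543 g cyanuric acid.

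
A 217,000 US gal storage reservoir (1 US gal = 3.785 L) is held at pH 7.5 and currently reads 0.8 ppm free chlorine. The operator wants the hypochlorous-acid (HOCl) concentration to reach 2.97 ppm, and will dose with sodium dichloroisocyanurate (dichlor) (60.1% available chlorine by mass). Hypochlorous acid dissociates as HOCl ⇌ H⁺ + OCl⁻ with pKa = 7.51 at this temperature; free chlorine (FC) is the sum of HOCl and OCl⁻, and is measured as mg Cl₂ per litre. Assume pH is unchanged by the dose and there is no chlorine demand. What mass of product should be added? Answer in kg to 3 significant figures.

6.93 kg

Volume: 217,000 US gal × 3.785 L/gal = 821,345 L.
[OCl⁻]/[HOCl] = 10^(pH − pKa) = 10^(7.5 − 7.51) = 0.9772; fraction as HOCl = 1/(1 + 0.9772) = 0.5058.
Free chlorine required for 2.97 ppm HOCl: 2.97 / 0.5058 = 5.872 ppm.
FC to add: 5.872 − 0.8 = 5.072 mg/L as Cl₂.
Cl₂ equivalent: 5.072 mg/L × 821,345 L = 4166 g.
Product at 60.1% available Cl: 4166 / 0.601 = 6932 g.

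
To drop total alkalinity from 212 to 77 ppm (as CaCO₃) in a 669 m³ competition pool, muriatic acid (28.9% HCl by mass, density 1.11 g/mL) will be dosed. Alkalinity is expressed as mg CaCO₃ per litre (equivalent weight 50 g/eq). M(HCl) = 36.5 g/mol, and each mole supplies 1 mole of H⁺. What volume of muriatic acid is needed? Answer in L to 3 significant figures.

206 L

Volume: 669 m³ = 669,000 L.
Alkalinity to neutralize: (212 − 77) = 135 mg/L as CaCO₃ × 669,000 L = 90,320 g as CaCO₃.
Equivalents of H⁺ required: 90,320 ÷ 50 g/eq = 1806 eq = 1806 mol HCl.
Mass of HCl: 1806 × 36.5 = 65,930 g.
Mass of 28.9% solution: 65,930 / 0.289 = 228,100 g.
Volume: 228,100 g ÷ 1.11 g/mL = 205,500 mL.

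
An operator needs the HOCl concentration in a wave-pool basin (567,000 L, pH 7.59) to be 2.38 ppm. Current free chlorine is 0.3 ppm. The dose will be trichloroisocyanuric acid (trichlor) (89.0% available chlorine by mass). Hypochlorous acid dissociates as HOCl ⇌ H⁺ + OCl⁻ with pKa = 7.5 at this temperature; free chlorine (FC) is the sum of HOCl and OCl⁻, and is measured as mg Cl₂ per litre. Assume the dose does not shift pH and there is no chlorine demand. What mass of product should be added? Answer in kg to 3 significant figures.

3.19 kg

[OCl⁻]/[HOCl] = 10^(pH − pKa) = 10^(7.59 − 7.5) = 1.23; fraction as HOCl = 1/(1 + 1.23) = 0.4484.
Free chlorine required for 2.38 ppm HOCl: 2.38 / 0.4484 = 5.308 ppm.
FC to add: 5.308 − 0.3 = 5.008 mg/L as Cl₂.
Cl₂ equivalent: 5.008 mg/L × 567,000 L = 2840 g.
Product at 89.0% available Cl: 2840 / 0.89 = 3191 g.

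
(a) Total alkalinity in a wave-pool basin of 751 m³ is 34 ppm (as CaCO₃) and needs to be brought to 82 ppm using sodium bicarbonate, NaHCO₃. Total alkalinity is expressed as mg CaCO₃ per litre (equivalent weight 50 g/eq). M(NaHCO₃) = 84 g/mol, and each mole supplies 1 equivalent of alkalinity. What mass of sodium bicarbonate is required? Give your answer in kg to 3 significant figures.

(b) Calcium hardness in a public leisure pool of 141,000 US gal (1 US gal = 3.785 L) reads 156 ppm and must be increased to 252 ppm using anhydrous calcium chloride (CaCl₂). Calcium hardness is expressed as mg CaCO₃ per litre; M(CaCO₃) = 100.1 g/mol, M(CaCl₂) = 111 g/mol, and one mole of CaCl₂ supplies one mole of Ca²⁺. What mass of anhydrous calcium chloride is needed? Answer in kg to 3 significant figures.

(a) Volume: 751 m³ = 751,000 L.
(a) Alkalinity to add: (82 − 34) = 48 mg/L as CaCO₃ × 751,000 L = 36,050 g as CaCO₃.
(a) Equivalents: 36,050 g ÷ 50 g/eq = 721 eq.
(a) NaHCO₃ supplies 1 eq per mole → 721 mol.
(a) Mass: 721 mol × 84 g/mol = 60,560 g.

(b) Volume: 141,000 US gal × 3.785 L/gal = 533,685 L.
(b) Hardness to add: (252 − 156) = 96 mg/L as CaCO₃ × 533,685 L = 51,230 g as CaCO₃.
(b) Moles of Ca²⁺ (1 mol Ca²⁺ ≡ 1 mol CaCO₃): 51,230 / 100.1 g/mol = 511.8 mol.
(b) Mass of CaCl₂: 511.8 × 111 = 56,810 g.

(a) 60.6 kg; (b) 56.8 kg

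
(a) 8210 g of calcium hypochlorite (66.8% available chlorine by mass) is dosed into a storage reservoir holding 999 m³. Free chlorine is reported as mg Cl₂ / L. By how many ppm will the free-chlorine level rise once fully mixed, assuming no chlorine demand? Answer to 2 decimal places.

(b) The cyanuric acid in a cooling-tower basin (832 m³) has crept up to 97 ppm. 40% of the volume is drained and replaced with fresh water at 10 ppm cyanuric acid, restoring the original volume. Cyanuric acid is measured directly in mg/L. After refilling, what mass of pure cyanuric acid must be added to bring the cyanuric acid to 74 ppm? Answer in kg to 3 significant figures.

(a) Volume: 999 m³ = 999,000 L.
(a) Available chlorine delivered: 8210 g × 0.668 = 5484 g as Cl₂.
(a) Concentration rise: 5484 g / 999,000 L = 5.49 mg/L = 5.49 ppm.

(b) Volume: 832 m³ = 832,000 L.
(b) After draining 40% and refilling: 97 × 0.60 + 10 × 0.40 = 62.2 ppm.
(b) Deficit to target: 74 − 62.2 = 11.8 mg/L.
(b) Mass: 11.8 mg/L × 832,000 L = 9818 g cyanuric acid.

(a) 5.49 ppm; (b) 9.82 kg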